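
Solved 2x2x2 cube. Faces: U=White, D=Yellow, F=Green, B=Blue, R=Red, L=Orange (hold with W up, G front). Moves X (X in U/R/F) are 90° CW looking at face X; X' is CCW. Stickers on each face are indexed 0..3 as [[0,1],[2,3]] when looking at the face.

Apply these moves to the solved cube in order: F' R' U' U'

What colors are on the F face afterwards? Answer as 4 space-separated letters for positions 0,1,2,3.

Answer: Y B G R

Derivation:
After move 1 (F'): F=GGGG U=WWRR R=YRYR D=OOYY L=OWOW
After move 2 (R'): R=RRYY U=WBRB F=GWGR D=OGYG B=YBOB
After move 3 (U'): U=BBWR F=OWGR R=GWYY B=RROB L=YBOW
After move 4 (U'): U=BRBW F=YBGR R=OWYY B=GWOB L=RROW
Query: F face = YBGR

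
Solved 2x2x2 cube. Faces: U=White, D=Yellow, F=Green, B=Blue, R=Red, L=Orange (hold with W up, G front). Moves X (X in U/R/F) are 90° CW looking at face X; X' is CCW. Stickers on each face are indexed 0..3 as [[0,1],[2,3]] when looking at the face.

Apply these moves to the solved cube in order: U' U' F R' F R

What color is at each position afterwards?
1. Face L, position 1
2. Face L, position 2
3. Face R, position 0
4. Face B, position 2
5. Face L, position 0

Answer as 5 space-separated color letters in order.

Answer: R O G B R

Derivation:
After move 1 (U'): U=WWWW F=OOGG R=GGRR B=RRBB L=BBOO
After move 2 (U'): U=WWWW F=BBGG R=OORR B=GGBB L=RROO
After move 3 (F): F=GBGB U=WWOR R=WOWR D=ROYY L=RYOY
After move 4 (R'): R=ORWW U=WBOG F=GWGR D=RBYB B=YGOB
After move 5 (F): F=GGRW U=WBYY R=ORGW D=WOYB L=RROB
After move 6 (R): R=GOWR U=WGYW F=GORB D=WOYY B=YGBB
Query 1: L[1] = R
Query 2: L[2] = O
Query 3: R[0] = G
Query 4: B[2] = B
Query 5: L[0] = R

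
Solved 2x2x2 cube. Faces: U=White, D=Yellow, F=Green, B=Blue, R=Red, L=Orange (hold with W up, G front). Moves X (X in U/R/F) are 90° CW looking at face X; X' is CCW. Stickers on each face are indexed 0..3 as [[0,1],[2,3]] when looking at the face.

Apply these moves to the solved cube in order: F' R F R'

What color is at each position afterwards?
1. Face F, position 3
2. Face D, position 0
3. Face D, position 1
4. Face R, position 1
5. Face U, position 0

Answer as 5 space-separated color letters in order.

Answer: W R G R W

Derivation:
After move 1 (F'): F=GGGG U=WWRR R=YRYR D=OOYY L=OWOW
After move 2 (R): R=YYRR U=WGRG F=GOGY D=OBYB B=RBWB
After move 3 (F): F=GGYO U=WGWW R=RYGR D=RYYB L=OOOB
After move 4 (R'): R=YRRG U=WWWR F=GGYW D=RGYO B=BBYB
Query 1: F[3] = W
Query 2: D[0] = R
Query 3: D[1] = G
Query 4: R[1] = R
Query 5: U[0] = W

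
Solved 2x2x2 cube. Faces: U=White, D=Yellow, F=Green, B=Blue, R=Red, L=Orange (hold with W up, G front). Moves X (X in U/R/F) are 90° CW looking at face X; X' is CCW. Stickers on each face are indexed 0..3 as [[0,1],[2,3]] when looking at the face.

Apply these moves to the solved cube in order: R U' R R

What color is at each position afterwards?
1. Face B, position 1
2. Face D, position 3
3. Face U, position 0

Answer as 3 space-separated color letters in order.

After move 1 (R): R=RRRR U=WGWG F=GYGY D=YBYB B=WBWB
After move 2 (U'): U=GGWW F=OOGY R=GYRR B=RRWB L=WBOO
After move 3 (R): R=RGRY U=GOWY F=OBGB D=YWYR B=WRGB
After move 4 (R): R=RRYG U=GBWB F=OWGR D=YGYW B=YROB
Query 1: B[1] = R
Query 2: D[3] = W
Query 3: U[0] = G

Answer: R W G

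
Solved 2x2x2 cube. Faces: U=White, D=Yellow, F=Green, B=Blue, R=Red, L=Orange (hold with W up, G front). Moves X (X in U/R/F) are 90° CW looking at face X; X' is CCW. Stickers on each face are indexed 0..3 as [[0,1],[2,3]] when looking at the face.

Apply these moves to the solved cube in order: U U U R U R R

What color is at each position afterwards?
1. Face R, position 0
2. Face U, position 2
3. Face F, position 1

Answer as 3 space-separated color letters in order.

Answer: G G W

Derivation:
After move 1 (U): U=WWWW F=RRGG R=BBRR B=OOBB L=GGOO
After move 2 (U): U=WWWW F=BBGG R=OORR B=GGBB L=RROO
After move 3 (U): U=WWWW F=OOGG R=GGRR B=RRBB L=BBOO
After move 4 (R): R=RGRG U=WOWG F=OYGY D=YBYR B=WRWB
After move 5 (U): U=WWGO F=RGGY R=WRRG B=BBWB L=OYOO
After move 6 (R): R=RWGR U=WGGY F=RBGR D=YWYB B=OBWB
After move 7 (R): R=GRRW U=WBGR F=RWGB D=YWYO B=YBGB
Query 1: R[0] = G
Query 2: U[2] = G
Query 3: F[1] = W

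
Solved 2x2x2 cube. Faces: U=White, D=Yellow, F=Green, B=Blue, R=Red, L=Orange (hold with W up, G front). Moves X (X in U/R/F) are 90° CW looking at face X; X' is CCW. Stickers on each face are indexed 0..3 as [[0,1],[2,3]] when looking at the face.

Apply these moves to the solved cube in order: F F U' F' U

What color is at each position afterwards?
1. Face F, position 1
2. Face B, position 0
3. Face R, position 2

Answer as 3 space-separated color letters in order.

Answer: G B W

Derivation:
After move 1 (F): F=GGGG U=WWOO R=WRWR D=RRYY L=OYOY
After move 2 (F): F=GGGG U=WWYY R=OROR D=WWYY L=OROR
After move 3 (U'): U=WYWY F=ORGG R=GGOR B=ORBB L=BBOR
After move 4 (F'): F=RGOG U=WYGO R=WGWR D=BRYY L=BYOW
After move 5 (U): U=GWOY F=WGOG R=ORWR B=BYBB L=RGOW
Query 1: F[1] = G
Query 2: B[0] = B
Query 3: R[2] = W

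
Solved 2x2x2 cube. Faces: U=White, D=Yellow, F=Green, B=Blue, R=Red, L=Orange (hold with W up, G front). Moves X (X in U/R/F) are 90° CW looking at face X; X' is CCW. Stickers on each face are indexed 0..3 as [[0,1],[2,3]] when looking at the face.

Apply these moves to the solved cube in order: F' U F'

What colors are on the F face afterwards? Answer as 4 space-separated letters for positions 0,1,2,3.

After move 1 (F'): F=GGGG U=WWRR R=YRYR D=OOYY L=OWOW
After move 2 (U): U=RWRW F=YRGG R=BBYR B=OWBB L=GGOW
After move 3 (F'): F=RGYG U=RWBY R=OBOR D=GWYY L=GWOR
Query: F face = RGYG

Answer: R G Y G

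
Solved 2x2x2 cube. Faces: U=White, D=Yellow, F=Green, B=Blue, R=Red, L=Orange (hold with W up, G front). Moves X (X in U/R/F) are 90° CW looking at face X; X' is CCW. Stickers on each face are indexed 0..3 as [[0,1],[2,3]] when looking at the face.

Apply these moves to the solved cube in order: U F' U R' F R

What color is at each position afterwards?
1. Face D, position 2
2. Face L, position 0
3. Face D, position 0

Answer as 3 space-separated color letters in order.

After move 1 (U): U=WWWW F=RRGG R=BBRR B=OOBB L=GGOO
After move 2 (F'): F=RGRG U=WWBR R=YBYR D=GOYY L=GWOW
After move 3 (U): U=BWRW F=YBRG R=OOYR B=GWBB L=RGOW
After move 4 (R'): R=OROY U=BBRG F=YWRW D=GBYG B=YWOB
After move 5 (F): F=RYWW U=BBWG R=RRGY D=OOYG L=RGOB
After move 6 (R): R=GRYR U=BYWW F=ROWG D=OOYY B=GWBB
Query 1: D[2] = Y
Query 2: L[0] = R
Query 3: D[0] = O

Answer: Y R O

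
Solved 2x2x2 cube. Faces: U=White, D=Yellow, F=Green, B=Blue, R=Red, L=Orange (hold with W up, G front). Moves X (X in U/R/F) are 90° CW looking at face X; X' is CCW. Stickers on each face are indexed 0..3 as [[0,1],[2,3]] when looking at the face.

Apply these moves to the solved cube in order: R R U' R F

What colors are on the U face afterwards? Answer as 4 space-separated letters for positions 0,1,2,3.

After move 1 (R): R=RRRR U=WGWG F=GYGY D=YBYB B=WBWB
After move 2 (R): R=RRRR U=WYWY F=GBGB D=YWYW B=GBGB
After move 3 (U'): U=YYWW F=OOGB R=GBRR B=RRGB L=GBOO
After move 4 (R): R=RGRB U=YOWB F=OWGW D=YGYR B=WRYB
After move 5 (F): F=GOWW U=YOOB R=WGBB D=RRYR L=GYOG
Query: U face = YOOB

Answer: Y O O B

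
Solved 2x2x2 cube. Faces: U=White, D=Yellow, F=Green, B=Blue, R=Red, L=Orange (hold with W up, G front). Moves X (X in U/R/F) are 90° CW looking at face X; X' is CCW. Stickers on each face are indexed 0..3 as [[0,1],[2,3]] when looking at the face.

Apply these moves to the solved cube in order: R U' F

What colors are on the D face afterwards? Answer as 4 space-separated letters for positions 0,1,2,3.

After move 1 (R): R=RRRR U=WGWG F=GYGY D=YBYB B=WBWB
After move 2 (U'): U=GGWW F=OOGY R=GYRR B=RRWB L=WBOO
After move 3 (F): F=GOYO U=GGOB R=WYWR D=RGYB L=WYOB
Query: D face = RGYB

Answer: R G Y B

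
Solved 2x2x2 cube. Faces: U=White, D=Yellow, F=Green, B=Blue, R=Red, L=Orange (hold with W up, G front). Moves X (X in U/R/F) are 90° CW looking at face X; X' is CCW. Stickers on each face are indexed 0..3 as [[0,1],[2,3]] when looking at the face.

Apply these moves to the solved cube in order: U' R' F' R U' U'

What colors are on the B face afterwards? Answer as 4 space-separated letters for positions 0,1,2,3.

After move 1 (U'): U=WWWW F=OOGG R=GGRR B=RRBB L=BBOO
After move 2 (R'): R=GRGR U=WBWR F=OWGW D=YOYG B=YRYB
After move 3 (F'): F=WWOG U=WBGG R=ORYR D=BOYG L=BROW
After move 4 (R): R=YORR U=WWGG F=WOOG D=BYYY B=GRBB
After move 5 (U'): U=WGWG F=BROG R=WORR B=YOBB L=GROW
After move 6 (U'): U=GGWW F=GROG R=BRRR B=WOBB L=YOOW
Query: B face = WOBB

Answer: W O B B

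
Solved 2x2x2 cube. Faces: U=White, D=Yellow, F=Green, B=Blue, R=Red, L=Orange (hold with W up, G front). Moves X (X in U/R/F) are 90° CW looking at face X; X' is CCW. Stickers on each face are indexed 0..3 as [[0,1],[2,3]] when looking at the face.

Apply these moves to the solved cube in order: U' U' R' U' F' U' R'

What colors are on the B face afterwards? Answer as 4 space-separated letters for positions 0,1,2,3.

Answer: G W O B

Derivation:
After move 1 (U'): U=WWWW F=OOGG R=GGRR B=RRBB L=BBOO
After move 2 (U'): U=WWWW F=BBGG R=OORR B=GGBB L=RROO
After move 3 (R'): R=OROR U=WBWG F=BWGW D=YBYG B=YGYB
After move 4 (U'): U=BGWW F=RRGW R=BWOR B=ORYB L=YGOO
After move 5 (F'): F=RWRG U=BGBO R=BWYR D=GOYG L=YWOW
After move 6 (U'): U=GOBB F=YWRG R=RWYR B=BWYB L=OROW
After move 7 (R'): R=WRRY U=GYBB F=YORB D=GWYG B=GWOB
Query: B face = GWOB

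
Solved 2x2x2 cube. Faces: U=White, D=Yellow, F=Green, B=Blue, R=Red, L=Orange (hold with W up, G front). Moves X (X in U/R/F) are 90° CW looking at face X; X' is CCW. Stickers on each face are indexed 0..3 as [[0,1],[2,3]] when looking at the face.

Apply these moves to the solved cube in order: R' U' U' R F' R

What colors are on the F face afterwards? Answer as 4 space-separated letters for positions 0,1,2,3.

After move 1 (R'): R=RRRR U=WBWB F=GWGW D=YGYG B=YBYB
After move 2 (U'): U=BBWW F=OOGW R=GWRR B=RRYB L=YBOO
After move 3 (U'): U=BWBW F=YBGW R=OORR B=GWYB L=RROO
After move 4 (R): R=RORO U=BBBW F=YGGG D=YYYG B=WWWB
After move 5 (F'): F=GGYG U=BBRR R=YOYO D=ROYG L=RWOB
After move 6 (R): R=YYOO U=BGRG F=GOYG D=RWYW B=RWBB
Query: F face = GOYG

Answer: G O Y G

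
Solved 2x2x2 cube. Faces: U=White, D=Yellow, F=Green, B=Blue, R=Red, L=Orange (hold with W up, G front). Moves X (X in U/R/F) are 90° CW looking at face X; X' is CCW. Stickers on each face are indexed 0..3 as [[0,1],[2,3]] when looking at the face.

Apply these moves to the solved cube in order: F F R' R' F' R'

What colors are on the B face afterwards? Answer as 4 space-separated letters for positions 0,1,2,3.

After move 1 (F): F=GGGG U=WWOO R=WRWR D=RRYY L=OYOY
After move 2 (F): F=GGGG U=WWYY R=OROR D=WWYY L=OROR
After move 3 (R'): R=RROO U=WBYB F=GWGY D=WGYG B=YBWB
After move 4 (R'): R=RORO U=WWYY F=GBGB D=WWYY B=GBGB
After move 5 (F'): F=BBGG U=WWRR R=WOWO D=RRYY L=OYOY
After move 6 (R'): R=OOWW U=WGRG F=BWGR D=RBYG B=YBRB
Query: B face = YBRB

Answer: Y B R B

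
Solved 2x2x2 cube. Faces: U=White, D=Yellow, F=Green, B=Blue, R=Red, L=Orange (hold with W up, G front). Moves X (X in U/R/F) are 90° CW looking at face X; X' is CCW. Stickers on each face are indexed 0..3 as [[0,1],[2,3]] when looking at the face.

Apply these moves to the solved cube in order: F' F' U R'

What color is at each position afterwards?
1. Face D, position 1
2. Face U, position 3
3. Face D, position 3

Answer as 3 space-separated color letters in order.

Answer: R O G

Derivation:
After move 1 (F'): F=GGGG U=WWRR R=YRYR D=OOYY L=OWOW
After move 2 (F'): F=GGGG U=WWYY R=OROR D=WWYY L=OROR
After move 3 (U): U=YWYW F=ORGG R=BBOR B=ORBB L=GGOR
After move 4 (R'): R=BRBO U=YBYO F=OWGW D=WRYG B=YRWB
Query 1: D[1] = R
Query 2: U[3] = O
Query 3: D[3] = G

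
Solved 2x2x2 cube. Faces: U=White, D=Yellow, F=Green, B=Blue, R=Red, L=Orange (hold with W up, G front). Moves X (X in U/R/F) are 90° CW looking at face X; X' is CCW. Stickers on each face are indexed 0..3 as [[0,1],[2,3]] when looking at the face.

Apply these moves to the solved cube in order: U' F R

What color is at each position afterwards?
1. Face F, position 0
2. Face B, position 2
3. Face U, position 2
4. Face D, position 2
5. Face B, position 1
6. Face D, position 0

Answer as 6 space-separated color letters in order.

Answer: G W O Y R R

Derivation:
After move 1 (U'): U=WWWW F=OOGG R=GGRR B=RRBB L=BBOO
After move 2 (F): F=GOGO U=WWOB R=WGWR D=RGYY L=BYOY
After move 3 (R): R=WWRG U=WOOO F=GGGY D=RBYR B=BRWB
Query 1: F[0] = G
Query 2: B[2] = W
Query 3: U[2] = O
Query 4: D[2] = Y
Query 5: B[1] = R
Query 6: D[0] = R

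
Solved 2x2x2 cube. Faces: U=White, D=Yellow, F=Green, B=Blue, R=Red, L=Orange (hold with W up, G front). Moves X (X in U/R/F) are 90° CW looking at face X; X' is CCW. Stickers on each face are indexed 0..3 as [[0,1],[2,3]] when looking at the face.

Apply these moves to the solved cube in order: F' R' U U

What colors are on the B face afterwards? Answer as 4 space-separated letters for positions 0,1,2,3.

Answer: G W O B

Derivation:
After move 1 (F'): F=GGGG U=WWRR R=YRYR D=OOYY L=OWOW
After move 2 (R'): R=RRYY U=WBRB F=GWGR D=OGYG B=YBOB
After move 3 (U): U=RWBB F=RRGR R=YBYY B=OWOB L=GWOW
After move 4 (U): U=BRBW F=YBGR R=OWYY B=GWOB L=RROW
Query: B face = GWOB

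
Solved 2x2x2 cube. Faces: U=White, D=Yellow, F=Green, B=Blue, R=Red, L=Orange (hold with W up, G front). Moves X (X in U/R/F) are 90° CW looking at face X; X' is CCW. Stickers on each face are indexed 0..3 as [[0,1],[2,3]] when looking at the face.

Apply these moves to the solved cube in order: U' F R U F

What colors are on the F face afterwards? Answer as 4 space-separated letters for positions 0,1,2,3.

After move 1 (U'): U=WWWW F=OOGG R=GGRR B=RRBB L=BBOO
After move 2 (F): F=GOGO U=WWOB R=WGWR D=RGYY L=BYOY
After move 3 (R): R=WWRG U=WOOO F=GGGY D=RBYR B=BRWB
After move 4 (U): U=OWOO F=WWGY R=BRRG B=BYWB L=GGOY
After move 5 (F): F=GWYW U=OWYG R=OROG D=RBYR L=GROB
Query: F face = GWYW

Answer: G W Y W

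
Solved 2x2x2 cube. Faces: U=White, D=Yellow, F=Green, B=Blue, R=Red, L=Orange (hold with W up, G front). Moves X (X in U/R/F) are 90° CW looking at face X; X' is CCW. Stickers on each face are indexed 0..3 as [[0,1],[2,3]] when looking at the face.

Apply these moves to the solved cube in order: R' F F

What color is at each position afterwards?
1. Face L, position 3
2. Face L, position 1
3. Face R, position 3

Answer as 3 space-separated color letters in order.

Answer: R R R

Derivation:
After move 1 (R'): R=RRRR U=WBWB F=GWGW D=YGYG B=YBYB
After move 2 (F): F=GGWW U=WBOO R=WRBR D=RRYG L=OYOG
After move 3 (F): F=WGWG U=WBGY R=OROR D=BWYG L=OROR
Query 1: L[3] = R
Query 2: L[1] = R
Query 3: R[3] = R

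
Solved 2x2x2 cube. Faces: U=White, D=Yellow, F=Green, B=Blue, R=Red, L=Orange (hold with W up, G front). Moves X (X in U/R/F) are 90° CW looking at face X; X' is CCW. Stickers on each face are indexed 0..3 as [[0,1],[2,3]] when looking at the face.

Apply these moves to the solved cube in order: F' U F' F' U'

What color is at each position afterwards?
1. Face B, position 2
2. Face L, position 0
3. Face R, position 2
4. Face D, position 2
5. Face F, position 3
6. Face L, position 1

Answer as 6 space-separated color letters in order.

After move 1 (F'): F=GGGG U=WWRR R=YRYR D=OOYY L=OWOW
After move 2 (U): U=RWRW F=YRGG R=BBYR B=OWBB L=GGOW
After move 3 (F'): F=RGYG U=RWBY R=OBOR D=GWYY L=GWOR
After move 4 (F'): F=GGRY U=RWOO R=WBGR D=WRYY L=GYOB
After move 5 (U'): U=WORO F=GYRY R=GGGR B=WBBB L=OWOB
Query 1: B[2] = B
Query 2: L[0] = O
Query 3: R[2] = G
Query 4: D[2] = Y
Query 5: F[3] = Y
Query 6: L[1] = W

Answer: B O G Y Y W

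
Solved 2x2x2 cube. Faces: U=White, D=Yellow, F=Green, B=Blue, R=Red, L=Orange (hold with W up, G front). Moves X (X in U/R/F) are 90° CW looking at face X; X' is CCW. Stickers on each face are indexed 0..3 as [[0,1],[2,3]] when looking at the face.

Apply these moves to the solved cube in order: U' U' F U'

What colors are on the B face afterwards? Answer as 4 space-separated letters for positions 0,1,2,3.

After move 1 (U'): U=WWWW F=OOGG R=GGRR B=RRBB L=BBOO
After move 2 (U'): U=WWWW F=BBGG R=OORR B=GGBB L=RROO
After move 3 (F): F=GBGB U=WWOR R=WOWR D=ROYY L=RYOY
After move 4 (U'): U=WRWO F=RYGB R=GBWR B=WOBB L=GGOY
Query: B face = WOBB

Answer: W O B B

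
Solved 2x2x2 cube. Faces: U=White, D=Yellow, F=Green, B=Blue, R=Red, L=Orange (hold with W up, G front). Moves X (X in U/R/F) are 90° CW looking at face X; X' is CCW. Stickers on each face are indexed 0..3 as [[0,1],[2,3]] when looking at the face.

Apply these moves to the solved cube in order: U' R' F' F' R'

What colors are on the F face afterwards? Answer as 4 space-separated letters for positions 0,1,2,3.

After move 1 (U'): U=WWWW F=OOGG R=GGRR B=RRBB L=BBOO
After move 2 (R'): R=GRGR U=WBWR F=OWGW D=YOYG B=YRYB
After move 3 (F'): F=WWOG U=WBGG R=ORYR D=BOYG L=BROW
After move 4 (F'): F=WGWO U=WBOY R=ORBR D=RWYG L=BGOG
After move 5 (R'): R=RROB U=WYOY F=WBWY D=RGYO B=GRWB
Query: F face = WBWY

Answer: W B W Y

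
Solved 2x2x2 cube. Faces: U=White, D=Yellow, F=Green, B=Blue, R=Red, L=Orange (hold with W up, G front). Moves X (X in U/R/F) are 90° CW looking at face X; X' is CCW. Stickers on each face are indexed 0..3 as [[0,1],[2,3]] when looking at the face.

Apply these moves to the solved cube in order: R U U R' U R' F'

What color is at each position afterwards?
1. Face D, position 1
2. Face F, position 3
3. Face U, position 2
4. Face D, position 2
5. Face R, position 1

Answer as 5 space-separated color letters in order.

After move 1 (R): R=RRRR U=WGWG F=GYGY D=YBYB B=WBWB
After move 2 (U): U=WWGG F=RRGY R=WBRR B=OOWB L=GYOO
After move 3 (U): U=GWGW F=WBGY R=OORR B=GYWB L=RROO
After move 4 (R'): R=OROR U=GWGG F=WWGW D=YBYY B=BYBB
After move 5 (U): U=GGGW F=ORGW R=BYOR B=RRBB L=WWOO
After move 6 (R'): R=YRBO U=GBGR F=OGGW D=YRYW B=YRBB
After move 7 (F'): F=GWOG U=GBYB R=RRYO D=WOYW L=WROG
Query 1: D[1] = O
Query 2: F[3] = G
Query 3: U[2] = Y
Query 4: D[2] = Y
Query 5: R[1] = R

Answer: O G Y Y R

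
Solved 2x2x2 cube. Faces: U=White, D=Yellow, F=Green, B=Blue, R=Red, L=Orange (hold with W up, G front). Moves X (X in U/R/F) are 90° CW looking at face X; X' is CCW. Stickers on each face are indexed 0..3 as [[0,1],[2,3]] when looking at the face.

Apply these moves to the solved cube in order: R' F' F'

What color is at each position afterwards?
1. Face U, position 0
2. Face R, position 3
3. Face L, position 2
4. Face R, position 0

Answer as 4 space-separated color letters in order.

After move 1 (R'): R=RRRR U=WBWB F=GWGW D=YGYG B=YBYB
After move 2 (F'): F=WWGG U=WBRR R=GRYR D=OOYG L=OBOW
After move 3 (F'): F=WGWG U=WBGY R=OROR D=BWYG L=OROR
Query 1: U[0] = W
Query 2: R[3] = R
Query 3: L[2] = O
Query 4: R[0] = O

Answer: W R O O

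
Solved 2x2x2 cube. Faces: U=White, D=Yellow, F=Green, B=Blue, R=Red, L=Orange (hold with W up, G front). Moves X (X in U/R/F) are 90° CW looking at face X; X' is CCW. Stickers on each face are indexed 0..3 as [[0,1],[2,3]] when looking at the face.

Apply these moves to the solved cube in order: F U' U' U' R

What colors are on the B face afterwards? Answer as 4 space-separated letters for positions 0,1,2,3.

After move 1 (F): F=GGGG U=WWOO R=WRWR D=RRYY L=OYOY
After move 2 (U'): U=WOWO F=OYGG R=GGWR B=WRBB L=BBOY
After move 3 (U'): U=OOWW F=BBGG R=OYWR B=GGBB L=WROY
After move 4 (U'): U=OWOW F=WRGG R=BBWR B=OYBB L=GGOY
After move 5 (R): R=WBRB U=OROG F=WRGY D=RBYO B=WYWB
Query: B face = WYWB

Answer: W Y W B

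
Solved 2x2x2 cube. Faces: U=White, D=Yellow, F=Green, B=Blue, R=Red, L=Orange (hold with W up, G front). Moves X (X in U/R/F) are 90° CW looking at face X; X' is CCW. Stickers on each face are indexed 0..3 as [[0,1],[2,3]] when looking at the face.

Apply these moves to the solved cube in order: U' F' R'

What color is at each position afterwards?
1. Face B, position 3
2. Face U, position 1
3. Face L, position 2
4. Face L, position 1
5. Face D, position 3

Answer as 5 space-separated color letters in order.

After move 1 (U'): U=WWWW F=OOGG R=GGRR B=RRBB L=BBOO
After move 2 (F'): F=OGOG U=WWGR R=YGYR D=BOYY L=BWOW
After move 3 (R'): R=GRYY U=WBGR F=OWOR D=BGYG B=YROB
Query 1: B[3] = B
Query 2: U[1] = B
Query 3: L[2] = O
Query 4: L[1] = W
Query 5: D[3] = G

Answer: B B O W G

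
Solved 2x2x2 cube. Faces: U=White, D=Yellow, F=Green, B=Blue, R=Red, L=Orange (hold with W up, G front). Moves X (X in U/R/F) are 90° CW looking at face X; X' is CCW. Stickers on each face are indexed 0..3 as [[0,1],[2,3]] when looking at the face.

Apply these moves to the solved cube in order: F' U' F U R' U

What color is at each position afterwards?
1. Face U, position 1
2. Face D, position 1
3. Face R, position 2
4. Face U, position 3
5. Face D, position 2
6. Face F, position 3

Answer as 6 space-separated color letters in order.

Answer: W G Y B Y R

Derivation:
After move 1 (F'): F=GGGG U=WWRR R=YRYR D=OOYY L=OWOW
After move 2 (U'): U=WRWR F=OWGG R=GGYR B=YRBB L=BBOW
After move 3 (F): F=GOGW U=WRWB R=WGRR D=YGYY L=BOOO
After move 4 (U): U=WWBR F=WGGW R=YRRR B=BOBB L=GOOO
After move 5 (R'): R=RRYR U=WBBB F=WWGR D=YGYW B=YOGB
After move 6 (U): U=BWBB F=RRGR R=YOYR B=GOGB L=WWOO
Query 1: U[1] = W
Query 2: D[1] = G
Query 3: R[2] = Y
Query 4: U[3] = B
Query 5: D[2] = Y
Query 6: F[3] = R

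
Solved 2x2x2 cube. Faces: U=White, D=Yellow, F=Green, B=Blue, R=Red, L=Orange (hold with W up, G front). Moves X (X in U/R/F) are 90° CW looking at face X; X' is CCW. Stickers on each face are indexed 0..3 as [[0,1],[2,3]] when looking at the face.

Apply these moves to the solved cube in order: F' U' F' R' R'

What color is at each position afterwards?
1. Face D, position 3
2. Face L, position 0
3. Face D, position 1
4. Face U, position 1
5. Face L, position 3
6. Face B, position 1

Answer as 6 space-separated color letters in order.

Answer: Y B R W W R

Derivation:
After move 1 (F'): F=GGGG U=WWRR R=YRYR D=OOYY L=OWOW
After move 2 (U'): U=WRWR F=OWGG R=GGYR B=YRBB L=BBOW
After move 3 (F'): F=WGOG U=WRGY R=OGOR D=BWYY L=BROW
After move 4 (R'): R=GROO U=WBGY F=WROY D=BGYG B=YRWB
After move 5 (R'): R=ROGO U=WWGY F=WBOY D=BRYY B=GRGB
Query 1: D[3] = Y
Query 2: L[0] = B
Query 3: D[1] = R
Query 4: U[1] = W
Query 5: L[3] = W
Query 6: B[1] = R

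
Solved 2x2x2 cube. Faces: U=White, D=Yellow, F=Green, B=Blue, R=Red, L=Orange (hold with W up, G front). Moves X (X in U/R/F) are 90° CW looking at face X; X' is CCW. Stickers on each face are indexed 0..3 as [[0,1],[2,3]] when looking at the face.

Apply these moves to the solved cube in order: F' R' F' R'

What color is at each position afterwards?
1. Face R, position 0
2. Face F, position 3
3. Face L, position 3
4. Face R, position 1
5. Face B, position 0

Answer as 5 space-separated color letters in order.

Answer: R Y R Y G

Derivation:
After move 1 (F'): F=GGGG U=WWRR R=YRYR D=OOYY L=OWOW
After move 2 (R'): R=RRYY U=WBRB F=GWGR D=OGYG B=YBOB
After move 3 (F'): F=WRGG U=WBRY R=GROY D=WWYG L=OBOR
After move 4 (R'): R=RYGO U=WORY F=WBGY D=WRYG B=GBWB
Query 1: R[0] = R
Query 2: F[3] = Y
Query 3: L[3] = R
Query 4: R[1] = Y
Query 5: B[0] = G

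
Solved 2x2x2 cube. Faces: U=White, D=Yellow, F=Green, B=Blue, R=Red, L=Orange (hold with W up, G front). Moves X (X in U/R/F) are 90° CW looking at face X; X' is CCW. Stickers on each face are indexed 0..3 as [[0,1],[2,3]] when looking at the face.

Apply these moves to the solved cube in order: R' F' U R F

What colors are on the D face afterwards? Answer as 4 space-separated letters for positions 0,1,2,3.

Answer: R Y Y O

Derivation:
After move 1 (R'): R=RRRR U=WBWB F=GWGW D=YGYG B=YBYB
After move 2 (F'): F=WWGG U=WBRR R=GRYR D=OOYG L=OBOW
After move 3 (U): U=RWRB F=GRGG R=YBYR B=OBYB L=WWOW
After move 4 (R): R=YYRB U=RRRG F=GOGG D=OYYO B=BBWB
After move 5 (F): F=GGGO U=RRWW R=RYGB D=RYYO L=WOOY
Query: D face = RYYO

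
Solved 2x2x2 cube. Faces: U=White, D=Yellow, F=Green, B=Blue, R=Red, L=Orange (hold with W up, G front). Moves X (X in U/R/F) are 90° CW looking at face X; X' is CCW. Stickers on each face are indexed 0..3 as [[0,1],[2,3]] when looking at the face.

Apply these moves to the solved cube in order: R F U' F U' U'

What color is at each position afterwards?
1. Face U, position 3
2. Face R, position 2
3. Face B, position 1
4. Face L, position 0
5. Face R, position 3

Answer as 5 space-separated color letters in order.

Answer: G O O W R

Derivation:
After move 1 (R): R=RRRR U=WGWG F=GYGY D=YBYB B=WBWB
After move 2 (F): F=GGYY U=WGOO R=WRGR D=RRYB L=OYOB
After move 3 (U'): U=GOWO F=OYYY R=GGGR B=WRWB L=WBOB
After move 4 (F): F=YOYY U=GOBB R=WGOR D=GGYB L=WROR
After move 5 (U'): U=OBGB F=WRYY R=YOOR B=WGWB L=WROR
After move 6 (U'): U=BBOG F=WRYY R=WROR B=YOWB L=WGOR
Query 1: U[3] = G
Query 2: R[2] = O
Query 3: B[1] = O
Query 4: L[0] = W
Query 5: R[3] = R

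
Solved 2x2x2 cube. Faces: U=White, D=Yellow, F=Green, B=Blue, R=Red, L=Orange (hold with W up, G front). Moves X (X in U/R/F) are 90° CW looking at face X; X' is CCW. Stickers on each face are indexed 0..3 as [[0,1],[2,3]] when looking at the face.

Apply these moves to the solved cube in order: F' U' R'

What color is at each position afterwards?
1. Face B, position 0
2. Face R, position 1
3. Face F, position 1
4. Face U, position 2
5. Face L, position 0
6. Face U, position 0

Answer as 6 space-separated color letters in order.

After move 1 (F'): F=GGGG U=WWRR R=YRYR D=OOYY L=OWOW
After move 2 (U'): U=WRWR F=OWGG R=GGYR B=YRBB L=BBOW
After move 3 (R'): R=GRGY U=WBWY F=ORGR D=OWYG B=YROB
Query 1: B[0] = Y
Query 2: R[1] = R
Query 3: F[1] = R
Query 4: U[2] = W
Query 5: L[0] = B
Query 6: U[0] = W

Answer: Y R R W B W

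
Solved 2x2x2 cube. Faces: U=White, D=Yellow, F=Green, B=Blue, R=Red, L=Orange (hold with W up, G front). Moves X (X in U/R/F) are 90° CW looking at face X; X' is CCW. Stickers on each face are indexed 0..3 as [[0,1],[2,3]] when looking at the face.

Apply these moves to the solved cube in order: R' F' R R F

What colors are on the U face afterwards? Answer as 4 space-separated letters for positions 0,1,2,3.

Answer: W O W B

Derivation:
After move 1 (R'): R=RRRR U=WBWB F=GWGW D=YGYG B=YBYB
After move 2 (F'): F=WWGG U=WBRR R=GRYR D=OOYG L=OBOW
After move 3 (R): R=YGRR U=WWRG F=WOGG D=OYYY B=RBBB
After move 4 (R): R=RYRG U=WORG F=WYGY D=OBYR B=GBWB
After move 5 (F): F=GWYY U=WOWB R=RYGG D=RRYR L=OOOB
Query: U face = WOWB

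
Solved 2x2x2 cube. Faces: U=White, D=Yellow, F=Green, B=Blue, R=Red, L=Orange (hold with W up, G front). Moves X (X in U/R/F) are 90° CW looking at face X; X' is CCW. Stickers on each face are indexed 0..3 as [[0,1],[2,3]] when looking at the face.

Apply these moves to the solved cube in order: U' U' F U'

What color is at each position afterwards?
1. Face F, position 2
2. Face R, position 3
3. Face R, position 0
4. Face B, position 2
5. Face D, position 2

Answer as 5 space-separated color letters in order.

Answer: G R G B Y

Derivation:
After move 1 (U'): U=WWWW F=OOGG R=GGRR B=RRBB L=BBOO
After move 2 (U'): U=WWWW F=BBGG R=OORR B=GGBB L=RROO
After move 3 (F): F=GBGB U=WWOR R=WOWR D=ROYY L=RYOY
After move 4 (U'): U=WRWO F=RYGB R=GBWR B=WOBB L=GGOY
Query 1: F[2] = G
Query 2: R[3] = R
Query 3: R[0] = G
Query 4: B[2] = B
Query 5: D[2] = Y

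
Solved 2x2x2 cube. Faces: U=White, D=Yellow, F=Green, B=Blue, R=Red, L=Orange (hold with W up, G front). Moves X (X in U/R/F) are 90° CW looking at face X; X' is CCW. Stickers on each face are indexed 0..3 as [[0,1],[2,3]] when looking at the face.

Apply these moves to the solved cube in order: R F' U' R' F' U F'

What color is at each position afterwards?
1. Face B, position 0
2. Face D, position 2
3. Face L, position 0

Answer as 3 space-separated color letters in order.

After move 1 (R): R=RRRR U=WGWG F=GYGY D=YBYB B=WBWB
After move 2 (F'): F=YYGG U=WGRR R=BRYR D=OOYB L=OGOW
After move 3 (U'): U=GRWR F=OGGG R=YYYR B=BRWB L=WBOW
After move 4 (R'): R=YRYY U=GWWB F=ORGR D=OGYG B=BROB
After move 5 (F'): F=RROG U=GWYY R=GROY D=BWYG L=WBOW
After move 6 (U): U=YGYW F=GROG R=BROY B=WBOB L=RROW
After move 7 (F'): F=RGGO U=YGBO R=WRBY D=RWYG L=RWOY
Query 1: B[0] = W
Query 2: D[2] = Y
Query 3: L[0] = R

Answer: W Y R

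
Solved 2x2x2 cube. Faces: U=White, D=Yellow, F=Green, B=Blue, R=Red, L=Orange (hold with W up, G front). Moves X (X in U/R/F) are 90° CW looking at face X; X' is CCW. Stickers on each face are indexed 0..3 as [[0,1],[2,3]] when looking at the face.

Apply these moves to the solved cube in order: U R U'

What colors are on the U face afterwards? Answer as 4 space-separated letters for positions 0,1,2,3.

After move 1 (U): U=WWWW F=RRGG R=BBRR B=OOBB L=GGOO
After move 2 (R): R=RBRB U=WRWG F=RYGY D=YBYO B=WOWB
After move 3 (U'): U=RGWW F=GGGY R=RYRB B=RBWB L=WOOO
Query: U face = RGWW

Answer: R G W W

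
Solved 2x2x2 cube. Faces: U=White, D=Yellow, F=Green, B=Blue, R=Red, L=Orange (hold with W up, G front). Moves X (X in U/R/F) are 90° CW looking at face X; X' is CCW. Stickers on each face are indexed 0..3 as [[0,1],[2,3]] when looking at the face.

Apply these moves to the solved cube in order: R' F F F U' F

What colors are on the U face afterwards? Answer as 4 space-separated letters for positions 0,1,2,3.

After move 1 (R'): R=RRRR U=WBWB F=GWGW D=YGYG B=YBYB
After move 2 (F): F=GGWW U=WBOO R=WRBR D=RRYG L=OYOG
After move 3 (F): F=WGWG U=WBGY R=OROR D=BWYG L=OROR
After move 4 (F): F=WWGG U=WBRR R=GRYR D=OOYG L=OBOW
After move 5 (U'): U=BRWR F=OBGG R=WWYR B=GRYB L=YBOW
After move 6 (F): F=GOGB U=BRWB R=WWRR D=YWYG L=YOOO
Query: U face = BRWB

Answer: B R W B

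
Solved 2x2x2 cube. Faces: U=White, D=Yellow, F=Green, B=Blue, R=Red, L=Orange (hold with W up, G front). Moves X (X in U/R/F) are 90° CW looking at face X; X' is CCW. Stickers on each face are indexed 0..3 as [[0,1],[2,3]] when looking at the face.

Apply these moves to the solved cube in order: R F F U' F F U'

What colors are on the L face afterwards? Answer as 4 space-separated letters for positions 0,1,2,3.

Answer: O R O Y

Derivation:
After move 1 (R): R=RRRR U=WGWG F=GYGY D=YBYB B=WBWB
After move 2 (F): F=GGYY U=WGOO R=WRGR D=RRYB L=OYOB
After move 3 (F): F=YGYG U=WGBY R=OROR D=GWYB L=OROR
After move 4 (U'): U=GYWB F=ORYG R=YGOR B=ORWB L=WBOR
After move 5 (F): F=YOGR U=GYRB R=WGBR D=OYYB L=WGOW
After move 6 (F): F=GYRO U=GYWG R=RGBR D=BWYB L=WOOY
After move 7 (U'): U=YGGW F=WORO R=GYBR B=RGWB L=OROY
Query: L face = OROY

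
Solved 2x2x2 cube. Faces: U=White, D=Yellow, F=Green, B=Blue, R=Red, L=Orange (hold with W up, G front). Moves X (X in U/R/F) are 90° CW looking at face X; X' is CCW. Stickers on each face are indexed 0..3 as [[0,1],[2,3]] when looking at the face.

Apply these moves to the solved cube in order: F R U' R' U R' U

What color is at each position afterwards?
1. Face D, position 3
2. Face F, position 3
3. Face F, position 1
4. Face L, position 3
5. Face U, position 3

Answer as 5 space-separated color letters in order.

After move 1 (F): F=GGGG U=WWOO R=WRWR D=RRYY L=OYOY
After move 2 (R): R=WWRR U=WGOG F=GRGY D=RBYB B=OBWB
After move 3 (U'): U=GGWO F=OYGY R=GRRR B=WWWB L=OBOY
After move 4 (R'): R=RRGR U=GWWW F=OGGO D=RYYY B=BWBB
After move 5 (U): U=WGWW F=RRGO R=BWGR B=OBBB L=OGOY
After move 6 (R'): R=WRBG U=WBWO F=RGGW D=RRYO B=YBYB
After move 7 (U): U=WWOB F=WRGW R=YBBG B=OGYB L=RGOY
Query 1: D[3] = O
Query 2: F[3] = W
Query 3: F[1] = R
Query 4: L[3] = Y
Query 5: U[3] = B

Answer: O W R Y B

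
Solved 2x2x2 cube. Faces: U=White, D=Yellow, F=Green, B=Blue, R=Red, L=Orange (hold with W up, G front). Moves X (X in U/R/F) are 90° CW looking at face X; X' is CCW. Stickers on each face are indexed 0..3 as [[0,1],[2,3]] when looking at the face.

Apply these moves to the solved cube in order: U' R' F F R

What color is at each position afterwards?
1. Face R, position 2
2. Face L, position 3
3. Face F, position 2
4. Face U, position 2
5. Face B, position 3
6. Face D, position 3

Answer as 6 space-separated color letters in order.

Answer: R G W O B Y

Derivation:
After move 1 (U'): U=WWWW F=OOGG R=GGRR B=RRBB L=BBOO
After move 2 (R'): R=GRGR U=WBWR F=OWGW D=YOYG B=YRYB
After move 3 (F): F=GOWW U=WBOB R=WRRR D=GGYG L=BYOO
After move 4 (F): F=WGWO U=WBOY R=ORBR D=RWYG L=BGOG
After move 5 (R): R=BORR U=WGOO F=WWWG D=RYYY B=YRBB
Query 1: R[2] = R
Query 2: L[3] = G
Query 3: F[2] = W
Query 4: U[2] = O
Query 5: B[3] = B
Query 6: D[3] = Y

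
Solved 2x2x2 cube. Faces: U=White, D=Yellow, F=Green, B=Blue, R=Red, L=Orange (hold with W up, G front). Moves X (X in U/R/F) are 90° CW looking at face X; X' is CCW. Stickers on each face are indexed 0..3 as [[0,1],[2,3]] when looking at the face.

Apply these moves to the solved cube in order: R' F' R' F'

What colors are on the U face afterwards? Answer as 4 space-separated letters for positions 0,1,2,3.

Answer: W Y R G

Derivation:
After move 1 (R'): R=RRRR U=WBWB F=GWGW D=YGYG B=YBYB
After move 2 (F'): F=WWGG U=WBRR R=GRYR D=OOYG L=OBOW
After move 3 (R'): R=RRGY U=WYRY F=WBGR D=OWYG B=GBOB
After move 4 (F'): F=BRWG U=WYRG R=WROY D=BWYG L=OYOR
Query: U face = WYRG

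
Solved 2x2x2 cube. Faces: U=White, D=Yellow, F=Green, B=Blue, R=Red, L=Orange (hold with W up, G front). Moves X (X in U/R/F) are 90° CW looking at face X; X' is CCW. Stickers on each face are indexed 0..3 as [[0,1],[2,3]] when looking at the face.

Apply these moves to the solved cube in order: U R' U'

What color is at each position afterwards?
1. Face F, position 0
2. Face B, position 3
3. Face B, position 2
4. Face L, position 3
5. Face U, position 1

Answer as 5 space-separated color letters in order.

Answer: G B Y O O

Derivation:
After move 1 (U): U=WWWW F=RRGG R=BBRR B=OOBB L=GGOO
After move 2 (R'): R=BRBR U=WBWO F=RWGW D=YRYG B=YOYB
After move 3 (U'): U=BOWW F=GGGW R=RWBR B=BRYB L=YOOO
Query 1: F[0] = G
Query 2: B[3] = B
Query 3: B[2] = Y
Query 4: L[3] = O
Query 5: U[1] = O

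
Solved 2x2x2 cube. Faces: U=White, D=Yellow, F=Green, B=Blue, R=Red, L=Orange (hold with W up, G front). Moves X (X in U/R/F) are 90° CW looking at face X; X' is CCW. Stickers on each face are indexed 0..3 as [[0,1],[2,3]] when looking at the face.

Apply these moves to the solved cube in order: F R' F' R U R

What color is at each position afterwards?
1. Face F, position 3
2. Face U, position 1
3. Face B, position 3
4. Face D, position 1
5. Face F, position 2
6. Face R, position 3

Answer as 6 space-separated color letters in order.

Answer: Y G B B G B

Derivation:
After move 1 (F): F=GGGG U=WWOO R=WRWR D=RRYY L=OYOY
After move 2 (R'): R=RRWW U=WBOB F=GWGO D=RGYG B=YBRB
After move 3 (F'): F=WOGG U=WBRW R=GRRW D=YYYG L=OBOO
After move 4 (R): R=RGWR U=WORG F=WYGG D=YRYY B=WBBB
After move 5 (U): U=RWGO F=RGGG R=WBWR B=OBBB L=WYOO
After move 6 (R): R=WWRB U=RGGG F=RRGY D=YBYO B=OBWB
Query 1: F[3] = Y
Query 2: U[1] = G
Query 3: B[3] = B
Query 4: D[1] = B
Query 5: F[2] = G
Query 6: R[3] = B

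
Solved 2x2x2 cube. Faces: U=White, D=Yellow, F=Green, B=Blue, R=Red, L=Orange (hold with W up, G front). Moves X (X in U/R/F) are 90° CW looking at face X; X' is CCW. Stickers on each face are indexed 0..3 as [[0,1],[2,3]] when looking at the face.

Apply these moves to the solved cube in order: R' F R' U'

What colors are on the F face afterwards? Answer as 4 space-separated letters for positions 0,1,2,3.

Answer: O Y W O

Derivation:
After move 1 (R'): R=RRRR U=WBWB F=GWGW D=YGYG B=YBYB
After move 2 (F): F=GGWW U=WBOO R=WRBR D=RRYG L=OYOG
After move 3 (R'): R=RRWB U=WYOY F=GBWO D=RGYW B=GBRB
After move 4 (U'): U=YYWO F=OYWO R=GBWB B=RRRB L=GBOG
Query: F face = OYWO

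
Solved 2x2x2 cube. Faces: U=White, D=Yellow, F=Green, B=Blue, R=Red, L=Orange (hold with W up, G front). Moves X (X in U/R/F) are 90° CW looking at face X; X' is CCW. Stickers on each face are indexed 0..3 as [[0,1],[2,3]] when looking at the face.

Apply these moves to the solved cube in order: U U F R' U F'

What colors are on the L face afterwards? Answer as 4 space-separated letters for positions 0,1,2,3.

Answer: G B O G

Derivation:
After move 1 (U): U=WWWW F=RRGG R=BBRR B=OOBB L=GGOO
After move 2 (U): U=WWWW F=BBGG R=OORR B=GGBB L=RROO
After move 3 (F): F=GBGB U=WWOR R=WOWR D=ROYY L=RYOY
After move 4 (R'): R=ORWW U=WBOG F=GWGR D=RBYB B=YGOB
After move 5 (U): U=OWGB F=ORGR R=YGWW B=RYOB L=GWOY
After move 6 (F'): F=RROG U=OWYW R=BGRW D=WYYB L=GBOG
Query: L face = GBOG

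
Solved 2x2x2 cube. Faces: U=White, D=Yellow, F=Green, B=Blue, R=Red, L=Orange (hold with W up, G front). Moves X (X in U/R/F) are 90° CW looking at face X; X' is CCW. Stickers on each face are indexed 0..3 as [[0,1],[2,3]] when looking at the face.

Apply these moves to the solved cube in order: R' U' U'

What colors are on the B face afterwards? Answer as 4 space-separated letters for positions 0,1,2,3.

After move 1 (R'): R=RRRR U=WBWB F=GWGW D=YGYG B=YBYB
After move 2 (U'): U=BBWW F=OOGW R=GWRR B=RRYB L=YBOO
After move 3 (U'): U=BWBW F=YBGW R=OORR B=GWYB L=RROO
Query: B face = GWYB

Answer: G W Y B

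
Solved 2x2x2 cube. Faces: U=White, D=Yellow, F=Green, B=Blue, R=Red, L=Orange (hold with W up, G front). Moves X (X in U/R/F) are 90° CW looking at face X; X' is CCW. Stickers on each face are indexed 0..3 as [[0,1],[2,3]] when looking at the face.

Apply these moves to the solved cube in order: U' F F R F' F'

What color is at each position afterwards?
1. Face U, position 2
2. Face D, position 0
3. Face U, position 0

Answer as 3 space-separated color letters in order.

After move 1 (U'): U=WWWW F=OOGG R=GGRR B=RRBB L=BBOO
After move 2 (F): F=GOGO U=WWOB R=WGWR D=RGYY L=BYOY
After move 3 (F): F=GGOO U=WWYY R=OGBR D=WWYY L=BROG
After move 4 (R): R=BORG U=WGYO F=GWOY D=WBYR B=YRWB
After move 5 (F'): F=WYGO U=WGBR R=BOWG D=RGYR L=BOOY
After move 6 (F'): F=YOWG U=WGBW R=GORG D=OYYR L=BROB
Query 1: U[2] = B
Query 2: D[0] = O
Query 3: U[0] = W

Answer: B O W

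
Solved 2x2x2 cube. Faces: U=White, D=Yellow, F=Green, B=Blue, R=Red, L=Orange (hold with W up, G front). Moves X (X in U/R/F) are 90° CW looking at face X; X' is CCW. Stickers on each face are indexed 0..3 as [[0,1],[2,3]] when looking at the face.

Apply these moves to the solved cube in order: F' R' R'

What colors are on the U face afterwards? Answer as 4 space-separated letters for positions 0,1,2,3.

After move 1 (F'): F=GGGG U=WWRR R=YRYR D=OOYY L=OWOW
After move 2 (R'): R=RRYY U=WBRB F=GWGR D=OGYG B=YBOB
After move 3 (R'): R=RYRY U=WORY F=GBGB D=OWYR B=GBGB
Query: U face = WORY

Answer: W O R Y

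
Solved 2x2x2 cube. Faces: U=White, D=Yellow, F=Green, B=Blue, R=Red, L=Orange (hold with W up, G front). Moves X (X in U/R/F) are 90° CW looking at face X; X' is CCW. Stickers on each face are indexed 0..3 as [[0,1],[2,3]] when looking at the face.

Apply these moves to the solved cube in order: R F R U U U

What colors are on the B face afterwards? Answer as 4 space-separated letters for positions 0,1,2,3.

After move 1 (R): R=RRRR U=WGWG F=GYGY D=YBYB B=WBWB
After move 2 (F): F=GGYY U=WGOO R=WRGR D=RRYB L=OYOB
After move 3 (R): R=GWRR U=WGOY F=GRYB D=RWYW B=OBGB
After move 4 (U): U=OWYG F=GWYB R=OBRR B=OYGB L=GROB
After move 5 (U): U=YOGW F=OBYB R=OYRR B=GRGB L=GWOB
After move 6 (U): U=GYWO F=OYYB R=GRRR B=GWGB L=OBOB
Query: B face = GWGB

Answer: G W G B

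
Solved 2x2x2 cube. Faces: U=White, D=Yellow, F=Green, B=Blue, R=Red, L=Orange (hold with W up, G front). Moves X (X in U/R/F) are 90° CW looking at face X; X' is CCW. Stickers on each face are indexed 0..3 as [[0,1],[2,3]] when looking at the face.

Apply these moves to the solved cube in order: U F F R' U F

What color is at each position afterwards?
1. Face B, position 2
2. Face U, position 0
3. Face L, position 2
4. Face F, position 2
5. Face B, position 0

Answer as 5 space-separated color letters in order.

Answer: W Y O Y G

Derivation:
After move 1 (U): U=WWWW F=RRGG R=BBRR B=OOBB L=GGOO
After move 2 (F): F=GRGR U=WWOG R=WBWR D=RBYY L=GYOY
After move 3 (F): F=GGRR U=WWYY R=OBGR D=WWYY L=GROB
After move 4 (R'): R=BROG U=WBYO F=GWRY D=WGYR B=YOWB
After move 5 (U): U=YWOB F=BRRY R=YOOG B=GRWB L=GWOB
After move 6 (F): F=RBYR U=YWBW R=OOBG D=OYYR L=GWOG
Query 1: B[2] = W
Query 2: U[0] = Y
Query 3: L[2] = O
Query 4: F[2] = Y
Query 5: B[0] = G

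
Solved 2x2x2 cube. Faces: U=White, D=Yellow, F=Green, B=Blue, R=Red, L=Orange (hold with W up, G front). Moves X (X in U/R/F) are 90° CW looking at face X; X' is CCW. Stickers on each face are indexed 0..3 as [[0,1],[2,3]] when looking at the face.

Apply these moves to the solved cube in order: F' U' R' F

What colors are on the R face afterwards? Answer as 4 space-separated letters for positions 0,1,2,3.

After move 1 (F'): F=GGGG U=WWRR R=YRYR D=OOYY L=OWOW
After move 2 (U'): U=WRWR F=OWGG R=GGYR B=YRBB L=BBOW
After move 3 (R'): R=GRGY U=WBWY F=ORGR D=OWYG B=YROB
After move 4 (F): F=GORR U=WBWB R=WRYY D=GGYG L=BOOW
Query: R face = WRYY

Answer: W R Y Y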